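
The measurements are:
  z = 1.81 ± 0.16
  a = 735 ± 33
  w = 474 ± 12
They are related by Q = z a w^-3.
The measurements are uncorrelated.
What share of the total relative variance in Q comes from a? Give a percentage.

12.9%

(δQ/Q)² = (1·δz/z)² + (1·δa/a)² + (-3·δw/w)²
  z term: (1×0.0884)² = 0.00781
  a term: (1×0.0449)² = 0.00202
  w term: (-3×0.0253)² = 0.00577
Total = 0.0156. Share from a = 0.00202/0.0156 = 0.129.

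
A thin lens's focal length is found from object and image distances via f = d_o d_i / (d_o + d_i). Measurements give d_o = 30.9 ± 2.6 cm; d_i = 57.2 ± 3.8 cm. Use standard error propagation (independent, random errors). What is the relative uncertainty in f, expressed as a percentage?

5.94%

∂f/∂d_o = (d_i/(d_o+d_i))² = 0.422;  ∂f/∂d_i = (d_o/(d_o+d_i))² = 0.123
δf = √((∂f/∂d_o · δd_o)² + (∂f/∂d_i · δd_i)²) = √(1.20 + 0.219) = 1.19 cm
f = 20.1 cm, so δf/f = 1.19/20.1 = 0.0594.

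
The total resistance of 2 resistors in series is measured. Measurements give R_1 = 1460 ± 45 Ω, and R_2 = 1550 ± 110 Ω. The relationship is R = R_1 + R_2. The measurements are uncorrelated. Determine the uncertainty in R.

119 Ω

R is a linear combination, so absolute uncertainties add in quadrature:
  (δR_1)² = 2020;  (δR_2)² = 12100
δR = √(14100) = 119 Ω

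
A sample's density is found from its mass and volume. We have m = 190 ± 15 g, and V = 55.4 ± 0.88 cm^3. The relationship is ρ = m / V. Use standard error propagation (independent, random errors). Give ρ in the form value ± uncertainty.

3.43 ± 0.276 g/cm^3

For a monomial ρ ∝ m, V^-1, fractional errors add in quadrature:
  (1·δm/m)² = (1×0.0789)² = 0.00623;  (-1·δV/V)² = (-1×0.0159)² = 0.000252
δρ/ρ = √(0.00649) = 0.0805
ρ = 3.43 g/cm^3, so δρ = 0.0805 × 3.43 = 0.276 g/cm^3.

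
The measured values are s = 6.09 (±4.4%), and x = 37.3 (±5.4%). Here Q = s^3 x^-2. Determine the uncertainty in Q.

For a monomial Q ∝ s^3, x^-2, fractional errors add in quadrature:
  (3·δs/s)² = (3×0.0440)² = 0.0174;  (-2·δx/x)² = (-2×0.0540)² = 0.0117
δQ/Q = √(0.0291) = 0.171
Q = 0.162, so δQ = 0.171 × 0.162 = 0.0277.

0.0277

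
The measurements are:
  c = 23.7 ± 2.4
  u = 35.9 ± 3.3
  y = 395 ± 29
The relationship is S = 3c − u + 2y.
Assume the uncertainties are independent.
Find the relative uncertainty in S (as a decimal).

Absolute uncertainties add in quadrature for a linear combination:
  (3·δc)² = 51.8;  (δu)² = 10.9;  (2·δy)² = 3360
δS = √(3430) = 58.5
S = 825, so δS/S = 58.5/825 = 0.0709.

0.0709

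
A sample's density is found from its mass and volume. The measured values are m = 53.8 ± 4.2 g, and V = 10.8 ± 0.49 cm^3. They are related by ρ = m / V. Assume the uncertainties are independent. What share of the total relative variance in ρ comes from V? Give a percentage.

(δρ/ρ)² = (1·δm/m)² + (-1·δV/V)²
  m term: (1×0.0781)² = 0.00609
  V term: (-1×0.0454)² = 0.00206
Total = 0.00815. Share from V = 0.00206/0.00815 = 0.252.

25.2%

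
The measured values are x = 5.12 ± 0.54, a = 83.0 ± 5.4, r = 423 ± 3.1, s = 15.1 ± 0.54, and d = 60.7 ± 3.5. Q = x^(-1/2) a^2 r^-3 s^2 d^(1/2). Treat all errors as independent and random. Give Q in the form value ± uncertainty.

Products/powers → add relative errors in quadrature, weighted by exponent:
  (−½·δx/x)² = (-0.5×0.105)² = 0.00278;  (2·δa/a)² = (2×0.0651)² = 0.0169;  (-3·δr/r)² = (-3×0.00733)² = 0.000483;  (2·δs/s)² = (2×0.0358)² = 0.00512;  (½·δd/d)² = (0.5×0.0577)² = 0.000831
δQ/Q = √(0.0261) = 0.162
Q = 0.0715, so δQ = 0.162 × 0.0715 = 0.0116.

0.0715 ± 0.0116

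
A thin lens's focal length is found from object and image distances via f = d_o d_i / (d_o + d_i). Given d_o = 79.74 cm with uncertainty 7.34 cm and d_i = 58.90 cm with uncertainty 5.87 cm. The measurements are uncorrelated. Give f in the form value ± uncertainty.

33.88 ± 2.35 cm

∂f/∂d_o = (d_i/(d_o+d_i))² = 0.180;  ∂f/∂d_i = (d_o/(d_o+d_i))² = 0.331
δf = √((∂f/∂d_o · δd_o)² + (∂f/∂d_i · δd_i)²) = √(1.76 + 3.77) = 2.35 cm
f = 33.88 cm.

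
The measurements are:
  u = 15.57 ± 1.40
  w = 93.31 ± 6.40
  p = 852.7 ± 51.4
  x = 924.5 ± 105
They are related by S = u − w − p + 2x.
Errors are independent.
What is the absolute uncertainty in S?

Absolute uncertainties add in quadrature for a linear combination:
  (δu)² = 1.96;  (δw)² = 41.0;  (δp)² = 2640;  (2·δx)² = 44100
δS = √(46800) = 216

216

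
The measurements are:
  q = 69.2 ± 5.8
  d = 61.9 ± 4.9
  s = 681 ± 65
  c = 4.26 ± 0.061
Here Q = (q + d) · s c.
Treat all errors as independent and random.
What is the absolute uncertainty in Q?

42800

Let u = q + d = 131. δu = √(δq² + δd²) = √(33.6 + 24.0) = 7.59, so δu/u = 0.0579.
Q is then a monomial in u, s, c:
δQ/Q = √((δu/u)² + (1·δs/s)² + (1·δc/c)²) = √(0.00335 + 0.00911 + 0.000205) = 0.113
Q = 3.8e+05, so δQ = 0.113 × 3.8e+05 = 42800.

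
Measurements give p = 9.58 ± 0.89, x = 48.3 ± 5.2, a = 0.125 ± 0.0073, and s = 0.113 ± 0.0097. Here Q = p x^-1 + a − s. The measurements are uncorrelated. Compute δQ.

0.0307

Let w = p·x^-1 = 0.198. δw/w = √((1·δp/p)² + (-1·δx/x)²) = √(0.00863 + 0.0116) = 0.142, so δw = 0.0282.
Q = w + a − s: δQ = √(δw² + δa² + δs²) = √(0.000796 + 5.33e-05 + 9.41e-05) = 0.0307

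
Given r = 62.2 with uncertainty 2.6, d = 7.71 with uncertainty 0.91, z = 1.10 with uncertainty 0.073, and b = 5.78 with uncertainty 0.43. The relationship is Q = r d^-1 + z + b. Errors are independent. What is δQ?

Let p = r·d^-1 = 8.07. δp/p = √((1·δr/r)² + (-1·δd/d)²) = √(0.00175 + 0.0139) = 0.125, so δp = 1.01.
Q = p + z + b: δQ = √(δp² + δz² + δb²) = √(1.02 + 0.00533 + 0.185) = 1.10

1.10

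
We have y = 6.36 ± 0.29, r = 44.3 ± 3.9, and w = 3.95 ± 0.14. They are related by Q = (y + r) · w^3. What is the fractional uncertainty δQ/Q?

Let u = y + r = 50.7. δu = √(δy² + δr²) = √(0.0841 + 15.2) = 3.91, so δu/u = 0.0772.
Q is then a monomial in u, w:
δQ/Q = √((δu/u)² + (3·δw/w)²) = √(0.00596 + 0.0113) = 0.131

0.131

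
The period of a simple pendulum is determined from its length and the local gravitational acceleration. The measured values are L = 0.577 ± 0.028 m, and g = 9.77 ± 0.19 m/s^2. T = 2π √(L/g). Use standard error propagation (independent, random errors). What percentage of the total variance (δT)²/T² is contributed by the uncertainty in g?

(δT/T)² = (½·δL/L)² + (−½·δg/g)²
  L term: (0.5×0.0485)² = 0.000589
  g term: (-0.5×0.0194)² = 9.45e-05
Total = 0.000683. Share from g = 9.45e-05/0.000683 = 0.138.

13.8%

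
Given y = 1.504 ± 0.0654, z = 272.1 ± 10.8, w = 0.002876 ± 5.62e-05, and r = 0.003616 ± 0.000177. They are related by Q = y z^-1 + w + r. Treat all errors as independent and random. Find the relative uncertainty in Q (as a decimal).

Let p = y·z^-1 = 0.005527. δp/p = √((1·δy/y)² + (-1·δz/z)²) = √(0.00189 + 0.00158) = 0.0589, so δp = 0.000325.
Q = p + w + r: δQ = √(δp² + δw² + δr²) = √(1.06e-07 + 3.16e-09 + 3.13e-08) = 0.000375
Q = 0.01202, so δQ/Q = 0.000375/0.01202 = 0.0312.

0.0312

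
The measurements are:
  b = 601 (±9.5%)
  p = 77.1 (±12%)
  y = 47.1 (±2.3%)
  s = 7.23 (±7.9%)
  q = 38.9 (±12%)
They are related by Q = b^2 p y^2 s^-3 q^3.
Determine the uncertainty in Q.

4.7e+12

Each factor contributes (exponent × relative error)² to (δQ/Q)²:
  (2·δb/b)² = (2×0.0950)² = 0.0361;  (1·δp/p)² = (1×0.120)² = 0.0144;  (2·δy/y)² = (2×0.0230)² = 0.00212;  (-3·δs/s)² = (-3×0.0790)² = 0.0562;  (3·δq/q)² = (3×0.120)² = 0.130
δQ/Q = √(0.238) = 0.488
Q = 9.62e+12, so δQ = 0.488 × 9.62e+12 = 4.7e+12.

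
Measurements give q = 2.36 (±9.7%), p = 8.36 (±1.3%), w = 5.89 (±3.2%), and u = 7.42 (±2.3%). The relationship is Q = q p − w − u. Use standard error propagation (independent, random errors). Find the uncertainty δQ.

1.95

Let h = q·p = 19.7. δh/h = √((1·δq/q)² + (1·δp/p)²) = √(0.00941 + 0.000169) = 0.0979, so δh = 1.93.
Q = h − w − u: δQ = √(δh² + δw² + δu²) = √(3.73 + 0.0355 + 0.0291) = 1.95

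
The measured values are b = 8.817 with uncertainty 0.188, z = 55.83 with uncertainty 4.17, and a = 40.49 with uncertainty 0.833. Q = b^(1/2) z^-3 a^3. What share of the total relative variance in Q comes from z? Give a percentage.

(δQ/Q)² = (½·δb/b)² + (-3·δz/z)² + (3·δa/a)²
  b term: (0.5×0.0213)² = 0.000114
  z term: (-3×0.0747)² = 0.0502
  a term: (3×0.0206)² = 0.00381
Total = 0.0541. Share from z = 0.0502/0.0541 = 0.928.

92.8%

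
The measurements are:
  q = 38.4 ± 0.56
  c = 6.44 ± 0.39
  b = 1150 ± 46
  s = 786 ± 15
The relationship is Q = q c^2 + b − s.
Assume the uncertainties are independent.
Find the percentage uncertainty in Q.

10.2%

Let p = q·c^2 = 1590. δp/p = √((1·δq/q)² + (2·δc/c)²) = √(0.000213 + 0.0147) = 0.122, so δp = 194.
Q = p + b − s: δQ = √(δp² + δb² + δs²) = √(37700 + 2120 + 225) = 200
Q = 1960, so δQ/Q = 200/1960 = 0.102.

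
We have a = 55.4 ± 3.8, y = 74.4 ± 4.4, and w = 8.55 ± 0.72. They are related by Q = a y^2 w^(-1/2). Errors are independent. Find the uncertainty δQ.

15000

Q is a product of powers, so relative uncertainties combine in quadrature:
  (1·δa/a)² = (1×0.0686)² = 0.00470;  (2·δy/y)² = (2×0.0591)² = 0.0140;  (−½·δw/w)² = (-0.5×0.0842)² = 0.00177
δQ/Q = √(0.0205) = 0.143
Q = 1.05e+05, so δQ = 0.143 × 1.05e+05 = 15000.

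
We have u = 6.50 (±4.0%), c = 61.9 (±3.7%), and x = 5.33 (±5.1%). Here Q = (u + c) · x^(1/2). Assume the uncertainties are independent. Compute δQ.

6.67

Let w = u + c = 68.4. δw = √(δu² + δc²) = √(0.0676 + 5.25) = 2.31, so δw/w = 0.0337.
Q is then a monomial in w, x:
δQ/Q = √((δw/w)² + (½·δx/x)²) = √(0.00114 + 0.000650) = 0.0423
Q = 158, so δQ = 0.0423 × 158 = 6.67.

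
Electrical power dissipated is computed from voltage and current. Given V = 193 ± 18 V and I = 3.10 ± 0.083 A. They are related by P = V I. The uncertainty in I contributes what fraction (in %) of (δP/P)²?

(δP/P)² = (1·δV/V)² + (1·δI/I)²
  V term: (1×0.0933)² = 0.00870
  I term: (1×0.0268)² = 0.000717
Total = 0.00942. Share from I = 0.000717/0.00942 = 0.0761.

7.61%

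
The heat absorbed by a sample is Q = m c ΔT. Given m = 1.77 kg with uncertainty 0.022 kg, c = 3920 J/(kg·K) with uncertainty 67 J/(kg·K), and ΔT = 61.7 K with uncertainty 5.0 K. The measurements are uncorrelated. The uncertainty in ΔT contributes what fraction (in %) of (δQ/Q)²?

(δQ/Q)² = (1·δm/m)² + (1·δc/c)² + (1·δΔT/ΔT)²
  m term: (1×0.0124)² = 0.000154
  c term: (1×0.0171)² = 0.000292
  ΔT term: (1×0.0810)² = 0.00657
Total = 0.00701. Share from ΔT = 0.00657/0.00701 = 0.936.

93.6%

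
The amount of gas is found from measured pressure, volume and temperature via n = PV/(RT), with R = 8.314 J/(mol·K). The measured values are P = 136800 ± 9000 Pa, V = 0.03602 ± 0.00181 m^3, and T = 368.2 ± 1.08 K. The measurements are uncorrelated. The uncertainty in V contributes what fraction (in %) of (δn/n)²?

36.8%

(δn/n)² = (1·δP/P)² + (1·δV/V)² + (-1·δT/T)²
  P term: (1×0.0658)² = 0.00433
  V term: (1×0.0502)² = 0.00253
  T term: (-1×0.00293)² = 8.6e-06
Total = 0.00686. Share from V = 0.00253/0.00686 = 0.368.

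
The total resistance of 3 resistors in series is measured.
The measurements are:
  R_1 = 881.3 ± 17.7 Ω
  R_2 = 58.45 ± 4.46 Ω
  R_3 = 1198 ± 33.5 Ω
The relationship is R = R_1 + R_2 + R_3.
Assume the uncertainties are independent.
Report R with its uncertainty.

2138 ± 38.2 Ω

R is a linear combination, so absolute uncertainties add in quadrature:
  (δR_1)² = 313;  (δR_2)² = 19.9;  (δR_3)² = 1120
δR = √(1460) = 38.2 Ω
R = 2138 Ω.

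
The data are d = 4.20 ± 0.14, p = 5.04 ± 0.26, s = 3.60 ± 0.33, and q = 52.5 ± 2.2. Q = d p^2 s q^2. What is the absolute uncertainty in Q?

Each factor contributes (exponent × relative error)² to (δQ/Q)²:
  (1·δd/d)² = (1×0.0333)² = 0.00111;  (2·δp/p)² = (2×0.0516)² = 0.0106;  (1·δs/s)² = (1×0.0917)² = 0.00840;  (2·δq/q)² = (2×0.0419)² = 0.00702
δQ/Q = √(0.0272) = 0.165
Q = 1.06e+06, so δQ = 0.165 × 1.06e+06 = 1.75e+05.

1.75e+05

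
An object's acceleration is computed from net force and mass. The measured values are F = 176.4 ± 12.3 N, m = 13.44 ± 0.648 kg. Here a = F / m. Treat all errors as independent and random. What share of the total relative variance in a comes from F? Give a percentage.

67.7%

(δa/a)² = (1·δF/F)² + (-1·δm/m)²
  F term: (1×0.0697)² = 0.00486
  m term: (-1×0.0482)² = 0.00232
Total = 0.00719. Share from F = 0.00486/0.00719 = 0.677.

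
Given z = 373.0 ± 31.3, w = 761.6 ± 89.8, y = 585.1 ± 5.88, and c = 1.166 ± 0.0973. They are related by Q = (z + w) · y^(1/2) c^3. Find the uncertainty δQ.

11500

Let u = z + w = 1135. δu = √(δz² + δw²) = √(980 + 8060) = 95.1, so δu/u = 0.0838.
Q is then a monomial in u, y, c:
δQ/Q = √((δu/u)² + (½·δy/y)² + (3·δc/c)²) = √(0.00703 + 2.52e-05 + 0.0627) = 0.264
Q = 43510, so δQ = 0.264 × 43510 = 11500.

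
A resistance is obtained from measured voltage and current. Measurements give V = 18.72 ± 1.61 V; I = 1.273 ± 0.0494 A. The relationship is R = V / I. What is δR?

Relative error in a monomial: (δR/R)² = Σ (nᵢ · δxᵢ/xᵢ)².
  (1·δV/V)² = (1×0.0860)² = 0.00740;  (-1·δI/I)² = (-1×0.0388)² = 0.00151
δR/R = √(0.00890) = 0.0944
R = 14.71 Ω, so δR = 0.0944 × 14.71 = 1.39 Ω.

1.39 Ω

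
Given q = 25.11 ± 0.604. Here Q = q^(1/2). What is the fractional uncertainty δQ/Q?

0.0120

Q ∝ q^(1/2), so δQ/Q = |½| · δq/q = 0.5 × 0.0241 = 0.0120.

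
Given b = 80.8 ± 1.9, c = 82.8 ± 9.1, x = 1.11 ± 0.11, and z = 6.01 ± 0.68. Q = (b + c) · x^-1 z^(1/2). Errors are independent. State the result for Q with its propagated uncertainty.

361 ± 46.1

Let u = b + c = 164. δu = √(δb² + δc²) = √(3.61 + 82.8) = 9.30, so δu/u = 0.0568.
Q is then a monomial in u, x, z:
δQ/Q = √((δu/u)² + (-1·δx/x)² + (½·δz/z)²) = √(0.00323 + 0.00982 + 0.00320) = 0.127
Q = 361, so δQ = 0.127 × 361 = 46.1.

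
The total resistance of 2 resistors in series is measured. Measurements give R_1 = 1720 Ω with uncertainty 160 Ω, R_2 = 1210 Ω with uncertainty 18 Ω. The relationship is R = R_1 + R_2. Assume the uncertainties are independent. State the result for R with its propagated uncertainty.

Absolute uncertainties add in quadrature for a linear combination:
  (δR_1)² = 25600;  (δR_2)² = 324
δR = √(25900) = 161 Ω
R = 2930 Ω.

2930 ± 161 Ω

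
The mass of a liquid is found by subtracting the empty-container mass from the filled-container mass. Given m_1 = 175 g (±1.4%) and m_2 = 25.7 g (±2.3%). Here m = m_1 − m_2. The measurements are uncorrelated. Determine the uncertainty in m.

2.52 g

m is a linear combination, so absolute uncertainties add in quadrature:
  (δm_1)² = 6.00;  (δm_2)² = 0.349
δm = √(6.35) = 2.52 g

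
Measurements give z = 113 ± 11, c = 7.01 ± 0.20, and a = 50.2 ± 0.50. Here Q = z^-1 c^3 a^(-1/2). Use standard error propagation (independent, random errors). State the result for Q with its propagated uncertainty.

Q is a product of powers, so relative uncertainties combine in quadrature:
  (-1·δz/z)² = (-1×0.0973)² = 0.00948;  (3·δc/c)² = (3×0.0285)² = 0.00733;  (−½·δa/a)² = (-0.5×0.00996)² = 2.48e-05
δQ/Q = √(0.0168) = 0.130
Q = 0.430, so δQ = 0.130 × 0.430 = 0.0558.

0.430 ± 0.0558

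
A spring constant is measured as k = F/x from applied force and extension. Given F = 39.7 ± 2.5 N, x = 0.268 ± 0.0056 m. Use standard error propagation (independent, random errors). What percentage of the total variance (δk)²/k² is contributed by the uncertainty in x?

(δk/k)² = (1·δF/F)² + (-1·δx/x)²
  F term: (1×0.0630)² = 0.00397
  x term: (-1×0.0209)² = 0.000437
Total = 0.00440. Share from x = 0.000437/0.00440 = 0.0992.

9.92%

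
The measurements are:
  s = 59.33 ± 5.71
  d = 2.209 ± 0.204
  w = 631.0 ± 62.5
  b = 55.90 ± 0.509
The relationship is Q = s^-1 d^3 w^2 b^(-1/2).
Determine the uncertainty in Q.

Relative error in a monomial: (δQ/Q)² = Σ (nᵢ · δxᵢ/xᵢ)².
  (-1·δs/s)² = (-1×0.0962)² = 0.00926;  (3·δd/d)² = (3×0.0923)² = 0.0768;  (2·δw/w)² = (2×0.0990)² = 0.0392;  (−½·δb/b)² = (-0.5×0.00911)² = 2.07e-05
δQ/Q = √(0.125) = 0.354
Q = 9675, so δQ = 0.354 × 9675 = 3420.

3420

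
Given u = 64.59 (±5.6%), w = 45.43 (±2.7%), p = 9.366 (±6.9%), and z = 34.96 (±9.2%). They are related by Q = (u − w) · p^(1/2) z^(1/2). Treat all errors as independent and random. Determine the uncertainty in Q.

71.9

Let h = u − w = 19.16. δh = √(δu² + δw²) = √(13.1 + 1.50) = 3.82, so δh/h = 0.199.
Q is then a monomial in h, p, z:
δQ/Q = √((δh/h)² + (½·δp/p)² + (½·δz/z)²) = √(0.0397 + 0.00119 + 0.00212) = 0.207
Q = 346.7, so δQ = 0.207 × 346.7 = 71.9.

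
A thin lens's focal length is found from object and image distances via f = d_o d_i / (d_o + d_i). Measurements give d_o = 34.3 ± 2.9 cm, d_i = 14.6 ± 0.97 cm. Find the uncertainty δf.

0.543 cm

∂f/∂d_o = (d_i/(d_o+d_i))² = 0.0891;  ∂f/∂d_i = (d_o/(d_o+d_i))² = 0.492
δf = √((∂f/∂d_o · δd_o)² + (∂f/∂d_i · δd_i)²) = √(0.0668 + 0.228) = 0.543 cm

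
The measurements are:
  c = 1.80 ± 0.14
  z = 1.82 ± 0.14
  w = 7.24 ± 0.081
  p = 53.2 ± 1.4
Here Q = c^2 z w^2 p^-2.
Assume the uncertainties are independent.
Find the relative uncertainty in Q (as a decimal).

Relative error in a monomial: (δQ/Q)² = Σ (nᵢ · δxᵢ/xᵢ)².
  (2·δc/c)² = (2×0.0778)² = 0.0242;  (1·δz/z)² = (1×0.0769)² = 0.00592;  (2·δw/w)² = (2×0.0112)² = 0.000501;  (-2·δp/p)² = (-2×0.0263)² = 0.00277
δQ/Q = √(0.0334) = 0.183

0.183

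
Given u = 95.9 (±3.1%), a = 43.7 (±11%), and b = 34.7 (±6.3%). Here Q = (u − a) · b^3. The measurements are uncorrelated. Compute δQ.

Let w = u − a = 52.2. δw = √(δu² + δa²) = √(8.84 + 23.1) = 5.65, so δw/w = 0.108.
Q is then a monomial in w, b:
δQ/Q = √((δw/w)² + (3·δb/b)²) = √(0.0117 + 0.0357) = 0.218
Q = 2.18e+06, so δQ = 0.218 × 2.18e+06 = 4.75e+05.

4.75e+05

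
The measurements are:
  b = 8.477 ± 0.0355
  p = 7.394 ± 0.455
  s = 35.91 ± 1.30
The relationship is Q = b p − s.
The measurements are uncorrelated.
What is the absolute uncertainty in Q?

Let w = b·p = 62.68. δw/w = √((1·δb/b)² + (1·δp/p)²) = √(1.75e-05 + 0.00379) = 0.0617, so δw = 3.87.
Q = w − s: δQ = √(δw² + δs²) = √(14.9 + 1.69) = 4.08

4.08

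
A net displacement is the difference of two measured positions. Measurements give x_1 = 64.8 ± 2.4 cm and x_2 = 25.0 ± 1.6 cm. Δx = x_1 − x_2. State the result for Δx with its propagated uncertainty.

39.8 ± 2.88 cm

Each term contributes (cᵢ δxᵢ)² to (δΔx)²:
  (δx_1)² = 5.76;  (δx_2)² = 2.56
δΔx = √(8.32) = 2.88 cm
Δx = 39.8 cm.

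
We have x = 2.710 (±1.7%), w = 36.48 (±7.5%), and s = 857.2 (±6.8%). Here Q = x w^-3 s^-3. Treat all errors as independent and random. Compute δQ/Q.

Relative error in a monomial: (δQ/Q)² = Σ (nᵢ · δxᵢ/xᵢ)².
  (1·δx/x)² = (1×0.0170)² = 0.000289;  (-3·δw/w)² = (-3×0.0750)² = 0.0506;  (-3·δs/s)² = (-3×0.0680)² = 0.0416
δQ/Q = √(0.0925) = 0.304

0.304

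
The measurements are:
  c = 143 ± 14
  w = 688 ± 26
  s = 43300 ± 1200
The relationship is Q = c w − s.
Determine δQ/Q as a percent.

Let p = c·w = 98400. δp/p = √((1·δc/c)² + (1·δw/w)²) = √(0.00958 + 0.00143) = 0.105, so δp = 10300.
Q = p − s: δQ = √(δp² + δs²) = √(1.07e+08 + 1.44e+06) = 10400
Q = 55100, so δQ/Q = 10400/55100 = 0.189.

18.9%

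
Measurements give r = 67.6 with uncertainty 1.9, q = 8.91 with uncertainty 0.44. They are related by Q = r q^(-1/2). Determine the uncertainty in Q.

0.847

For a monomial Q ∝ r, q^(-1/2), fractional errors add in quadrature:
  (1·δr/r)² = (1×0.0281)² = 0.000790;  (−½·δq/q)² = (-0.5×0.0494)² = 0.000610
δQ/Q = √(0.00140) = 0.0374
Q = 22.6, so δQ = 0.0374 × 22.6 = 0.847.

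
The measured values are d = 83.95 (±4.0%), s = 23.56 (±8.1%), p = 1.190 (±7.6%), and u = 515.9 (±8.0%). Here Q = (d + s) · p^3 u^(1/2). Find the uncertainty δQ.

Let w = d + s = 107.5. δw = √(δd² + δs²) = √(11.3 + 3.64) = 3.86, so δw/w = 0.0359.
Q is then a monomial in w, p, u:
δQ/Q = √((δw/w)² + (3·δp/p)² + (½·δu/u)²) = √(0.00129 + 0.0520 + 0.00160) = 0.234
Q = 4115, so δQ = 0.234 × 4115 = 964.

964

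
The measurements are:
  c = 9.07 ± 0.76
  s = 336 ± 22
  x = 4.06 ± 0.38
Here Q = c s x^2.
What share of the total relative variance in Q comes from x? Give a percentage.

(δQ/Q)² = (1·δc/c)² + (1·δs/s)² + (2·δx/x)²
  c term: (1×0.0838)² = 0.00702
  s term: (1×0.0655)² = 0.00429
  x term: (2×0.0936)² = 0.0350
Total = 0.0463. Share from x = 0.0350/0.0463 = 0.756.

75.6%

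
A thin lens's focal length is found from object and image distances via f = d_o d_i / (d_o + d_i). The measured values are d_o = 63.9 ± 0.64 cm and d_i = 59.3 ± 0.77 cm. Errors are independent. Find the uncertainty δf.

0.255 cm

∂f/∂d_o = (d_i/(d_o+d_i))² = 0.232;  ∂f/∂d_i = (d_o/(d_o+d_i))² = 0.269
δf = √((∂f/∂d_o · δd_o)² + (∂f/∂d_i · δd_i)²) = √(0.0220 + 0.0429) = 0.255 cm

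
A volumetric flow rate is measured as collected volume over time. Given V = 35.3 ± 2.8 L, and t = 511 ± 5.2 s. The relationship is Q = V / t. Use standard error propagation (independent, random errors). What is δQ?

0.00552 L/s

Q is a product of powers, so relative uncertainties combine in quadrature:
  (1·δV/V)² = (1×0.0793)² = 0.00629;  (-1·δt/t)² = (-1×0.0102)² = 0.000104
δQ/Q = √(0.00640) = 0.0800
Q = 0.0691 L/s, so δQ = 0.0800 × 0.0691 = 0.00552 L/s.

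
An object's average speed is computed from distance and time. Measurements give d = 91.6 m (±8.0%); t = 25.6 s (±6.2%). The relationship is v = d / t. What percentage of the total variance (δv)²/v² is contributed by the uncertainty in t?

37.5%

(δv/v)² = (1·δd/d)² + (-1·δt/t)²
  d term: (1×0.0800)² = 0.00640
  t term: (-1×0.0620)² = 0.00384
Total = 0.0102. Share from t = 0.00384/0.0102 = 0.375.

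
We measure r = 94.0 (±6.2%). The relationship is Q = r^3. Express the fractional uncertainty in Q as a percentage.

Q is a product of powers, so relative uncertainties combine in quadrature:
  (3·δr/r)² = (3×0.0620)² = 0.0346
δQ/Q = √(0.0346) = 0.186

18.6%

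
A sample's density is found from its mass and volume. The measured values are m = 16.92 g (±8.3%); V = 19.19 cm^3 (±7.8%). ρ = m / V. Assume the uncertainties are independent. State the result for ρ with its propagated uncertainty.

Products/powers → add relative errors in quadrature, weighted by exponent:
  (1·δm/m)² = (1×0.0830)² = 0.00689;  (-1·δV/V)² = (-1×0.0780)² = 0.00608
δρ/ρ = √(0.0130) = 0.114
ρ = 0.8817 g/cm^3, so δρ = 0.114 × 0.8817 = 0.100 g/cm^3.

0.8817 ± 0.100 g/cm^3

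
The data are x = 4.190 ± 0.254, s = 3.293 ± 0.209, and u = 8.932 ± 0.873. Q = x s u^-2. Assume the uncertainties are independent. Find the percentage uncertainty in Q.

Relative error in a monomial: (δQ/Q)² = Σ (nᵢ · δxᵢ/xᵢ)².
  (1·δx/x)² = (1×0.0606)² = 0.00367;  (1·δs/s)² = (1×0.0635)² = 0.00403;  (-2·δu/u)² = (-2×0.0977)² = 0.0382
δQ/Q = √(0.0459) = 0.214

21.4%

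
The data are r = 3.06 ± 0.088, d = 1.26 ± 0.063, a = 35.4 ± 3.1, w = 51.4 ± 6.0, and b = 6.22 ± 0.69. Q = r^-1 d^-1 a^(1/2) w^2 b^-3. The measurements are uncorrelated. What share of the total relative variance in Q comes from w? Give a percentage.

(δQ/Q)² = (-1·δr/r)² + (-1·δd/d)² + (½·δa/a)² + (2·δw/w)² + (-3·δb/b)²
  r term: (-1×0.0288)² = 0.000827
  d term: (-1×0.0500)² = 0.00250
  a term: (0.5×0.0876)² = 0.00192
  w term: (2×0.117)² = 0.0545
  b term: (-3×0.111)² = 0.111
Total = 0.171. Share from w = 0.0545/0.171 = 0.320.

32.0%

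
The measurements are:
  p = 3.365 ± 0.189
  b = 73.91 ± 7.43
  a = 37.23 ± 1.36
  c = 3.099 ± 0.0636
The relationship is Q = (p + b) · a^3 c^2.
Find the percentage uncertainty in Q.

15.1%

Let u = p + b = 77.27. δu = √(δp² + δb²) = √(0.0357 + 55.2) = 7.43, so δu/u = 0.0962.
Q is then a monomial in u, a, c:
δQ/Q = √((δu/u)² + (3·δa/a)² + (2·δc/c)²) = √(0.00925 + 0.0120 + 0.00168) = 0.151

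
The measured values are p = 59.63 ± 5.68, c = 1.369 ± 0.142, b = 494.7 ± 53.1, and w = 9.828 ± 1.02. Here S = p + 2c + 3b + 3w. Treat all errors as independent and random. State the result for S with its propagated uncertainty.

Sums and differences: (δS)² = Σ (cᵢ δxᵢ)².
  (δp)² = 32.3;  (2·δc)² = 0.0807;  (3·δb)² = 25400;  (3·δw)² = 9.36
δS = √(25400) = 159
S = 1576.

1576 ± 159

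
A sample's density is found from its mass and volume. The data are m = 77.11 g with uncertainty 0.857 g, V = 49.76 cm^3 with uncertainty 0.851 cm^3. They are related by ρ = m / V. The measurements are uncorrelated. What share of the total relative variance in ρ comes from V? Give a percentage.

(δρ/ρ)² = (1·δm/m)² + (-1·δV/V)²
  m term: (1×0.0111)² = 0.000124
  V term: (-1×0.0171)² = 0.000292
Total = 0.000416. Share from V = 0.000292/0.000416 = 0.703.

70.3%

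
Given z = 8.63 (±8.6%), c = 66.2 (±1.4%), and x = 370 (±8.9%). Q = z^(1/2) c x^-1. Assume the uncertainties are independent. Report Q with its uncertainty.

0.526 ± 0.0525

Since Q is a product/quotient, work with relative uncertainties:
  (½·δz/z)² = (0.5×0.0860)² = 0.00185;  (1·δc/c)² = (1×0.0140)² = 0.000196;  (-1·δx/x)² = (-1×0.0890)² = 0.00792
δQ/Q = √(0.00997) = 0.0998
Q = 0.526, so δQ = 0.0998 × 0.526 = 0.0525.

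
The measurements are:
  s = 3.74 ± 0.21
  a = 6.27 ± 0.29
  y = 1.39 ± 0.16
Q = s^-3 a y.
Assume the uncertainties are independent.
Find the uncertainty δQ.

0.0349

Since Q is a product/quotient, work with relative uncertainties:
  (-3·δs/s)² = (-3×0.0561)² = 0.0284;  (1·δa/a)² = (1×0.0463)² = 0.00214;  (1·δy/y)² = (1×0.115)² = 0.0132
δQ/Q = √(0.0438) = 0.209
Q = 0.167, so δQ = 0.209 × 0.167 = 0.0349.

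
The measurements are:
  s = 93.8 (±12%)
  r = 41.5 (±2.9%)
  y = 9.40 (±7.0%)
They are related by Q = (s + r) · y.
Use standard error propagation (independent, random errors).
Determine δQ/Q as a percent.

Let u = s + r = 135. δu = √(δs² + δr²) = √(127 + 1.45) = 11.3, so δu/u = 0.0837.
Q is then a monomial in u, y:
δQ/Q = √((δu/u)² + (1·δy/y)²) = √(0.00700 + 0.00490) = 0.109

10.9%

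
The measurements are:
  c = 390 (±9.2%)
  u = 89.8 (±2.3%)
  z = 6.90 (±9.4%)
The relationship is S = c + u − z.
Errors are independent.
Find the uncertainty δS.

For a sum/difference, combine absolute errors in quadrature:
  (δc)² = 1290;  (δu)² = 4.27;  (δz)² = 0.421
δS = √(1290) = 35.9

35.9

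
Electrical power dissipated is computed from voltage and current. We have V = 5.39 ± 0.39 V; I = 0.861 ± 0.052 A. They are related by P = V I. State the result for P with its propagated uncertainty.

4.64 ± 0.437 W

Products/powers → add relative errors in quadrature, weighted by exponent:
  (1·δV/V)² = (1×0.0724)² = 0.00524;  (1·δI/I)² = (1×0.0604)² = 0.00365
δP/P = √(0.00888) = 0.0942
P = 4.64 W, so δP = 0.0942 × 4.64 = 0.437 W.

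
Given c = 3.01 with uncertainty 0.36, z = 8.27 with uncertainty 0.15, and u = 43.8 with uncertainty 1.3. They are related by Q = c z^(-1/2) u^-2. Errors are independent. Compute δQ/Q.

Since Q is a product/quotient, work with relative uncertainties:
  (1·δc/c)² = (1×0.120)² = 0.0143;  (−½·δz/z)² = (-0.5×0.0181)² = 8.22e-05;  (-2·δu/u)² = (-2×0.0297)² = 0.00352
δQ/Q = √(0.0179) = 0.134

0.134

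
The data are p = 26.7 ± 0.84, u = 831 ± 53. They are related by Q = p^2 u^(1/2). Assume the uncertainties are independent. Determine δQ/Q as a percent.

For a monomial Q ∝ p^2, u^(1/2), fractional errors add in quadrature:
  (2·δp/p)² = (2×0.0315)² = 0.00396;  (½·δu/u)² = (0.5×0.0638)² = 0.00102
δQ/Q = √(0.00498) = 0.0705

7.05%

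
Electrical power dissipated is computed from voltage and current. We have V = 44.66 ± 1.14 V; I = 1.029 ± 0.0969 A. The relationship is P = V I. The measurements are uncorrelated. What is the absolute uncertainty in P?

4.48 W

Each factor contributes (exponent × relative error)² to (δP/P)²:
  (1·δV/V)² = (1×0.0255)² = 0.000652;  (1·δI/I)² = (1×0.0942)² = 0.00887
δP/P = √(0.00952) = 0.0976
P = 45.96 W, so δP = 0.0976 × 45.96 = 4.48 W.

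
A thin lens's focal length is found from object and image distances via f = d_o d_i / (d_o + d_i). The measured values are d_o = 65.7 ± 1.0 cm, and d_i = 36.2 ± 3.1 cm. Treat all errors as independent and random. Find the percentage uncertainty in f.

5.55%

∂f/∂d_o = (d_i/(d_o+d_i))² = 0.126;  ∂f/∂d_i = (d_o/(d_o+d_i))² = 0.416
δf = √((∂f/∂d_o · δd_o)² + (∂f/∂d_i · δd_i)²) = √(0.0159 + 1.66) = 1.29 cm
f = 23.3 cm, so δf/f = 1.29/23.3 = 0.0555.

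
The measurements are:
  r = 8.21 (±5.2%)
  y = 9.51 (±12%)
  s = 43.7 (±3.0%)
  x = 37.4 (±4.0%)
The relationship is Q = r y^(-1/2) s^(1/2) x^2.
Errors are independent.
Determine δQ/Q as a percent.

For a monomial Q ∝ r, y^(-1/2), s^(1/2), x^2, fractional errors add in quadrature:
  (1·δr/r)² = (1×0.0520)² = 0.00270;  (−½·δy/y)² = (-0.5×0.120)² = 0.00360;  (½·δs/s)² = (0.5×0.0300)² = 0.000225;  (2·δx/x)² = (2×0.0400)² = 0.00640
δQ/Q = √(0.0129) = 0.114

11.4%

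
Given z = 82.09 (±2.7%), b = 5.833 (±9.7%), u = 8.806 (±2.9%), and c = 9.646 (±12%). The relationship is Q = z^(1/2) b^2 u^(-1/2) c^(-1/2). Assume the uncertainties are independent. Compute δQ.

6.82

Since Q is a product/quotient, work with relative uncertainties:
  (½·δz/z)² = (0.5×0.0270)² = 0.000182;  (2·δb/b)² = (2×0.0970)² = 0.0376;  (−½·δu/u)² = (-0.5×0.0290)² = 0.000210;  (−½·δc/c)² = (-0.5×0.120)² = 0.00360
δQ/Q = √(0.0416) = 0.204
Q = 33.45, so δQ = 0.204 × 33.45 = 6.82.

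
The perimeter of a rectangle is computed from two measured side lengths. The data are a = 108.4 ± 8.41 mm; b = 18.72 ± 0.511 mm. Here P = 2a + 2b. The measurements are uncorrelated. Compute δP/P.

0.0663

Each term contributes (cᵢ δxᵢ)² to (δP)²:
  (2·δa)² = 283;  (2·δb)² = 1.04
δP = √(284) = 16.9 mm
P = 254.2 mm, so δP/P = 16.9/254.2 = 0.0663.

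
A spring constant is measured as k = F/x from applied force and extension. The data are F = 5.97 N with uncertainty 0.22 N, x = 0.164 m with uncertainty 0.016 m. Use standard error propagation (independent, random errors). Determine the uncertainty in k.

3.80 N/m

Products/powers → add relative errors in quadrature, weighted by exponent:
  (1·δF/F)² = (1×0.0369)² = 0.00136;  (-1·δx/x)² = (-1×0.0976)² = 0.00952
δk/k = √(0.0109) = 0.104
k = 36.4 N/m, so δk = 0.104 × 36.4 = 3.80 N/m.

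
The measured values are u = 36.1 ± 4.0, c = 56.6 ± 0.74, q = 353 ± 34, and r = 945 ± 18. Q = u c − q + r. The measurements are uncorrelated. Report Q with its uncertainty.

2640 ± 231

Let p = u·c = 2040. δp/p = √((1·δu/u)² + (1·δc/c)²) = √(0.0123 + 0.000171) = 0.112, so δp = 228.
Q = p − q + r: δQ = √(δp² + δq² + δr²) = √(52000 + 1160 + 324) = 231
Q = 2640.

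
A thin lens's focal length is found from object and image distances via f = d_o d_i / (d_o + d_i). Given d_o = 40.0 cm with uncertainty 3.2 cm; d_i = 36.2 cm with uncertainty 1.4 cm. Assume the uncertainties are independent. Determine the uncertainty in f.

0.819 cm

∂f/∂d_o = (d_i/(d_o+d_i))² = 0.226;  ∂f/∂d_i = (d_o/(d_o+d_i))² = 0.276
δf = √((∂f/∂d_o · δd_o)² + (∂f/∂d_i · δd_i)²) = √(0.522 + 0.149) = 0.819 cm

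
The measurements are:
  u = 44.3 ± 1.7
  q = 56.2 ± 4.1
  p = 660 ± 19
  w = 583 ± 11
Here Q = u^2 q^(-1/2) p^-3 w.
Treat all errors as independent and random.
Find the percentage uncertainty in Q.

12.3%

Products/powers → add relative errors in quadrature, weighted by exponent:
  (2·δu/u)² = (2×0.0384)² = 0.00589;  (−½·δq/q)² = (-0.5×0.0730)² = 0.00133;  (-3·δp/p)² = (-3×0.0288)² = 0.00746;  (1·δw/w)² = (1×0.0189)² = 0.000356
δQ/Q = √(0.0150) = 0.123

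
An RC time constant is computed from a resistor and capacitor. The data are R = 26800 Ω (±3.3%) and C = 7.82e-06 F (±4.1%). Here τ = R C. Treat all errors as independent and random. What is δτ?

0.0110 s

Products/powers → add relative errors in quadrature, weighted by exponent:
  (1·δR/R)² = (1×0.0330)² = 0.00109;  (1·δC/C)² = (1×0.0410)² = 0.00168
δτ/τ = √(0.00277) = 0.0526
τ = 0.210 s, so δτ = 0.0526 × 0.210 = 0.0110 s.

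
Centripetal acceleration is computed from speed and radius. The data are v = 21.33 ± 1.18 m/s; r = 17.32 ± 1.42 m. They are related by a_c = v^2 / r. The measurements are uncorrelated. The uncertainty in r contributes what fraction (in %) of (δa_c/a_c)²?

35.4%

(δa_c/a_c)² = (2·δv/v)² + (-1·δr/r)²
  v term: (2×0.0553)² = 0.0122
  r term: (-1×0.0820)² = 0.00672
Total = 0.0190. Share from r = 0.00672/0.0190 = 0.354.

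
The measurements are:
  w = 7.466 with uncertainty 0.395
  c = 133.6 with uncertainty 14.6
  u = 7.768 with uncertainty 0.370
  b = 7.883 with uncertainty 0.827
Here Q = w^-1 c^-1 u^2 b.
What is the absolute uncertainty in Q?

0.0890

Since Q is a product/quotient, work with relative uncertainties:
  (-1·δw/w)² = (-1×0.0529)² = 0.00280;  (-1·δc/c)² = (-1×0.109)² = 0.0119;  (2·δu/u)² = (2×0.0476)² = 0.00907;  (1·δb/b)² = (1×0.105)² = 0.0110
δQ/Q = √(0.0348) = 0.187
Q = 0.4769, so δQ = 0.187 × 0.4769 = 0.0890.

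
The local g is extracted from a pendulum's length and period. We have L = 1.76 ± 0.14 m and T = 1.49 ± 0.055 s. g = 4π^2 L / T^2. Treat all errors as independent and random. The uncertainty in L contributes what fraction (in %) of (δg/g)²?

53.7%

(δg/g)² = (1·δL/L)² + (-2·δT/T)²
  L term: (1×0.0795)² = 0.00633
  T term: (-2×0.0369)² = 0.00545
Total = 0.0118. Share from L = 0.00633/0.0118 = 0.537.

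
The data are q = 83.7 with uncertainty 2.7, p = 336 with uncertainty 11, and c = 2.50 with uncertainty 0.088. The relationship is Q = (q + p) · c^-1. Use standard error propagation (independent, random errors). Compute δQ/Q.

Let u = q + p = 420. δu = √(δq² + δp²) = √(7.29 + 121) = 11.3, so δu/u = 0.0270.
Q is then a monomial in u, c:
δQ/Q = √((δu/u)² + (-1·δc/c)²) = √(0.000728 + 0.00124) = 0.0444

0.0444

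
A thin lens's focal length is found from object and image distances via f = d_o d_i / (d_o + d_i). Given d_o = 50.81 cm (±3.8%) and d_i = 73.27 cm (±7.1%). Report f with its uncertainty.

30.00 ± 1.10 cm

∂f/∂d_o = (d_i/(d_o+d_i))² = 0.349;  ∂f/∂d_i = (d_o/(d_o+d_i))² = 0.168
δf = √((∂f/∂d_o · δd_o)² + (∂f/∂d_i · δd_i)²) = √(0.453 + 0.761) = 1.10 cm
f = 30.00 cm.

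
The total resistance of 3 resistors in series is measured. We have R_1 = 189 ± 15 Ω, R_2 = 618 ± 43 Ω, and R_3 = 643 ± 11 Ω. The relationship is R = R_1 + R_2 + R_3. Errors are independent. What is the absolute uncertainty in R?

46.9 Ω

Each term contributes (cᵢ δxᵢ)² to (δR)²:
  (δR_1)² = 225;  (δR_2)² = 1850;  (δR_3)² = 121
δR = √(2200) = 46.9 Ω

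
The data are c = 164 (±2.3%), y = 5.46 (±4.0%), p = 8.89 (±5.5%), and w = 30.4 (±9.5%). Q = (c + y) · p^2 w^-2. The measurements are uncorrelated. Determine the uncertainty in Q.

3.20

Let u = c + y = 169. δu = √(δc² + δy²) = √(14.2 + 0.0477) = 3.78, so δu/u = 0.0223.
Q is then a monomial in u, p, w:
δQ/Q = √((δu/u)² + (2·δp/p)² + (-2·δw/w)²) = √(0.000497 + 0.0121 + 0.0361) = 0.221
Q = 14.5, so δQ = 0.221 × 14.5 = 3.20.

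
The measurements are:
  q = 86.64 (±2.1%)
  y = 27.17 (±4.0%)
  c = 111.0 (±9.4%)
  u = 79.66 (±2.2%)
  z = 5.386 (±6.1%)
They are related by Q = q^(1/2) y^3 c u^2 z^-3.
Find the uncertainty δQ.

2.04e+08

Each factor contributes (exponent × relative error)² to (δQ/Q)²:
  (½·δq/q)² = (0.5×0.0210)² = 0.000110;  (3·δy/y)² = (3×0.0400)² = 0.0144;  (1·δc/c)² = (1×0.0940)² = 0.00884;  (2·δu/u)² = (2×0.0220)² = 0.00194;  (-3·δz/z)² = (-3×0.0610)² = 0.0335
δQ/Q = √(0.0588) = 0.242
Q = 8.417e+08, so δQ = 0.242 × 8.417e+08 = 2.04e+08.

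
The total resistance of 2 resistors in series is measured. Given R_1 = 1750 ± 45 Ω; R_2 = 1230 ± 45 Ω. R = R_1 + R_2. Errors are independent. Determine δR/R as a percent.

R is a linear combination, so absolute uncertainties add in quadrature:
  (δR_1)² = 2020;  (δR_2)² = 2020
δR = √(4050) = 63.6 Ω
R = 2980 Ω, so δR/R = 63.6/2980 = 0.0214.

2.14%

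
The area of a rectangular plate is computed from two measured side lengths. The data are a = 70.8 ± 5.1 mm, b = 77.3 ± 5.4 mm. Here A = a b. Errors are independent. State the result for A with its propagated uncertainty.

5470 ± 549 mm^2

Each factor contributes (exponent × relative error)² to (δA/A)²:
  (1·δa/a)² = (1×0.0720)² = 0.00519;  (1·δb/b)² = (1×0.0699)² = 0.00488
δA/A = √(0.0101) = 0.100
A = 5470 mm^2, so δA = 0.100 × 5470 = 549 mm^2.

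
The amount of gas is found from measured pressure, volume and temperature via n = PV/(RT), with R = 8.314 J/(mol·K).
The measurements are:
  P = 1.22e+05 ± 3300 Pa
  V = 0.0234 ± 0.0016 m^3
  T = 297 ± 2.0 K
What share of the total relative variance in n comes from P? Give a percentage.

13.4%

(δn/n)² = (1·δP/P)² + (1·δV/V)² + (-1·δT/T)²
  P term: (1×0.0270)² = 0.000732
  V term: (1×0.0684)² = 0.00468
  T term: (-1×0.00673)² = 4.53e-05
Total = 0.00545. Share from P = 0.000732/0.00545 = 0.134.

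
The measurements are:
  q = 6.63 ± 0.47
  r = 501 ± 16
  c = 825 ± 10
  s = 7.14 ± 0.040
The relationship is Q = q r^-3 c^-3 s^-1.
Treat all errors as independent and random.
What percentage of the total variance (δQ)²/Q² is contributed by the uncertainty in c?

8.50%

(δQ/Q)² = (1·δq/q)² + (-3·δr/r)² + (-3·δc/c)² + (-1·δs/s)²
  q term: (1×0.0709)² = 0.00503
  r term: (-3×0.0319)² = 0.00918
  c term: (-3×0.0121)² = 0.00132
  s term: (-1×0.00560)² = 3.14e-05
Total = 0.0156. Share from c = 0.00132/0.0156 = 0.0850.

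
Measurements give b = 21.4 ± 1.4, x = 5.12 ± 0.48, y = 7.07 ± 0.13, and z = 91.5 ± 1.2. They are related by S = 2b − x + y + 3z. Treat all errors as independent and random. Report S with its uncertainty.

Absolute uncertainties add in quadrature for a linear combination:
  (2·δb)² = 7.84;  (δx)² = 0.230;  (δy)² = 0.0169;  (3·δz)² = 13.0
δS = √(21.0) = 4.59
S = 319.

319 ± 4.59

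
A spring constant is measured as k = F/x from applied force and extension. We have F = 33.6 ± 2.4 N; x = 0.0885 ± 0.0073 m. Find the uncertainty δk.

41.4 N/m

Each factor contributes (exponent × relative error)² to (δk/k)²:
  (1·δF/F)² = (1×0.0714)² = 0.00510;  (-1·δx/x)² = (-1×0.0825)² = 0.00680
δk/k = √(0.0119) = 0.109
k = 380 N/m, so δk = 0.109 × 380 = 41.4 N/m.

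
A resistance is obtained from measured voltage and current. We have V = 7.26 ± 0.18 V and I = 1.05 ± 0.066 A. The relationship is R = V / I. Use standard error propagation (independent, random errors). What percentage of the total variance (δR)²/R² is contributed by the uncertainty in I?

86.5%

(δR/R)² = (1·δV/V)² + (-1·δI/I)²
  V term: (1×0.0248)² = 0.000615
  I term: (-1×0.0629)² = 0.00395
Total = 0.00457. Share from I = 0.00395/0.00457 = 0.865.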